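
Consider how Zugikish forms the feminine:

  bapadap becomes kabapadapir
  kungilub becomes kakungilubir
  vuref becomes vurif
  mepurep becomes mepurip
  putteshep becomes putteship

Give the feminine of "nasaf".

mepurep and bapadap both end in -p yet inflect differently (mepurip, kabapadapir), so the final letter is not what conditions the rule; the last vowel is.
"nasaf" has last vowel 'a'. The one such stem in the data (bapadap → kabapadapir) adds ka- … -ir around the stem, so the same rule applies.
So nasaf → kanasafir.

kanasafir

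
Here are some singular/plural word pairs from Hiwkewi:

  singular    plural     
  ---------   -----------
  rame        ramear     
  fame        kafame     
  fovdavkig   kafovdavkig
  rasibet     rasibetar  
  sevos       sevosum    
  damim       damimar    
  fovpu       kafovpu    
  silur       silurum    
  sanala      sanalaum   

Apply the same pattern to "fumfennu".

fame and rame both end in -e yet inflect differently (kafame, ramear), so the final letter is not what conditions the rule; the first letter is.
"fumfennu" begins with f-. The stems beginning with f- (fovdavkig → kafovdavkig, fovpu → kafovpu, fame → kafame) add the prefix ka-.
The other patterns: stems beginning with s- add -um; stems beginning with d- or r- add -ar.
So fumfennu → kafumfennu.

kafumfennu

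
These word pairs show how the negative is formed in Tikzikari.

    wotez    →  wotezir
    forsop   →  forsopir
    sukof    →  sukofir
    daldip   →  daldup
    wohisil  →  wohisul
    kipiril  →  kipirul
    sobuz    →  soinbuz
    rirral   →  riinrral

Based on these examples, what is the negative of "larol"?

larolir

forsop and daldip both end in -p yet inflect differently (forsopir, daldup), so the final letter is not what conditions the rule; the last vowel is.
"larol" has last vowel 'o'. The stems whose last vowel is 'o' (forsop → forsopir, sukof → sukofir) add -ir.
So larol → larolir.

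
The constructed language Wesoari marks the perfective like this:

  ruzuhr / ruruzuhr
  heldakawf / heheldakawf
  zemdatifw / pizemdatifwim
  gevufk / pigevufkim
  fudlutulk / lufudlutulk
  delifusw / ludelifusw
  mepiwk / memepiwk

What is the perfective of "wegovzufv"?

fudlutulk and gevufk both end in -k yet inflect differently (lufudlutulk, pigevufkim), so the final letter is not what conditions the rule; the second-to-last letter is.
"wegovzufv" has second-to-last letter 'f'. The stems whose second-to-last letter is 'f' (gevufk → pigevufkim, zemdatifw → pizemdatifwim) add pi- … -im around the stem.
The other patterns: stems whose second-to-last letter is 'l' or 's' add the prefix lu-; stems whose second-to-last letter is 'h' or 'w' repeat the first consonant+vowel as a prefix.
So wegovzufv → piwegovzufvim.

piwegovzufvim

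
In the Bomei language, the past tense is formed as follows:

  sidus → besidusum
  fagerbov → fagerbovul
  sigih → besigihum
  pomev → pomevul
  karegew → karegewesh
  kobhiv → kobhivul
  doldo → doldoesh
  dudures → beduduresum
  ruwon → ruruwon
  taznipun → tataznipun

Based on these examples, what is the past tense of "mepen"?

memepen

ruwon and doldo both have last vowel 'o' yet inflect differently (ruruwon, doldoesh), so the last vowel is not what conditions the rule; the final letter is.
"mepen" ends in -n. The stems ending in -n (taznipun → tataznipun, ruwon → ruruwon) repeat the first consonant+vowel as a prefix.
The other patterns: stems ending in -o or -w add -esh; stems ending in -h or -s add be- … -um around the stem; stems ending in -v add -ul.
So mepen → memepen.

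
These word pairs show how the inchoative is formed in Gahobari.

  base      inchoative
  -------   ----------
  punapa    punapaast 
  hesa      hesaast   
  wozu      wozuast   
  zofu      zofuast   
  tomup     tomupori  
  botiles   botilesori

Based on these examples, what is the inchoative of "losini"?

wozu and tomup both have last vowel 'u' yet inflect differently (wozuast, tomupori), so the last vowel is not what conditions the rule; whether the stem ends in a vowel or a consonant is.
"losini" ends in a vowel. The stems ending in a vowel (punapa → punapaast, hesa → hesaast, wozu → wozuast) add -ast.
So losini → losiniast.

losiniast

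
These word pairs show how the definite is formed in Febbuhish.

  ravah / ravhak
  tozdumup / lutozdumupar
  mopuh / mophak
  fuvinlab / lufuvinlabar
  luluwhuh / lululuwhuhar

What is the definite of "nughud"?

nughdak

luluwhuh and ravah both end in -h yet inflect differently (lululuwhuhar, ravhak), so the final letter is not what conditions the rule; the number of vowels is.
"nughud" has 2 vowels. The stems with 2 vowels (ravah → ravhak, mopuh → mophak) delete the last vowel and add -ak.
So nughud → nughdak.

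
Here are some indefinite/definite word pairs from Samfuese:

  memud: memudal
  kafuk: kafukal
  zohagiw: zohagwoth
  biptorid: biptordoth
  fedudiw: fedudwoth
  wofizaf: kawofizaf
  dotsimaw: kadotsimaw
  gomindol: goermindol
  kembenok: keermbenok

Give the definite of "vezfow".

veerzfow

memud and biptorid both end in -d yet inflect differently (memudal, biptordoth), so the final letter is not what conditions the rule; the last vowel is.
"vezfow" has last vowel 'o'. The stems whose last vowel is 'o' (gomindol → goermindol, kembenok → keermbenok) insert -er- after the first vowel.
So vezfow → veerzfow.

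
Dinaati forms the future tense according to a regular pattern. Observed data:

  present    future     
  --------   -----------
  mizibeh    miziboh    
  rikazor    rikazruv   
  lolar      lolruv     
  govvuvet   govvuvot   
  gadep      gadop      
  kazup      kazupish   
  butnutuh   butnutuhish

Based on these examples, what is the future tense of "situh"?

gadep and kazup both end in -p yet inflect differently (gadop, kazupish), so the final letter is not what conditions the rule; the last vowel is.
"situh" has last vowel 'u'. The stems whose last vowel is 'u' (kazup → kazupish, butnutuh → butnutuhish) add -ish.
The other patterns: stems whose last vowel is 'e' change the last vowel to 'o'; stems whose last vowel is 'a' or 'o' delete the last vowel and add -uv.
So situh → situhish.

situhish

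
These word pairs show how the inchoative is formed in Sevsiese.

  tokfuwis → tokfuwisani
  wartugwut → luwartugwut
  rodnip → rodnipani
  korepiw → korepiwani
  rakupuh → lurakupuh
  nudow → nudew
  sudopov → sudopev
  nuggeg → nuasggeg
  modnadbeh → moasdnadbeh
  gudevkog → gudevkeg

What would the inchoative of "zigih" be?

"zigih" has last vowel 'i'. The stems whose last vowel is 'i' (rodnip → rodnipani, tokfuwis → tokfuwisani, korepiw → korepiwani) add -ani.
So zigih → zigihani.

zigihani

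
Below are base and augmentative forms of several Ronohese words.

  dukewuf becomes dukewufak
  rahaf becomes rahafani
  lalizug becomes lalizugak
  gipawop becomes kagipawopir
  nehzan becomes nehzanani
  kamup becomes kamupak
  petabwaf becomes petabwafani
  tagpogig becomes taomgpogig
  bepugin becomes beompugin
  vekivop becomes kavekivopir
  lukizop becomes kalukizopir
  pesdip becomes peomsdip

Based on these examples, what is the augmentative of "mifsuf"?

nehzan and bepugin both end in -n yet inflect differently (nehzanani, beompugin), so the final letter is not what conditions the rule; the last vowel is.
"mifsuf" has last vowel 'u'. The stems whose last vowel is 'u' (lalizug → lalizugak, dukewuf → dukewufak, kamup → kamupak) add -ak.
So mifsuf → mifsufak.

mifsufak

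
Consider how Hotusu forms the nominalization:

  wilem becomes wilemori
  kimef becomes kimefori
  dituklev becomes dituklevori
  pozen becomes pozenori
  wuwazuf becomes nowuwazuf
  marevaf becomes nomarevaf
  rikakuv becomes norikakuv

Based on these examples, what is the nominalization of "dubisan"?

nodubisan

"dubisan" has last vowel 'a'. The one such stem in the data (marevaf → nomarevaf) adds the prefix no-, so the same rule applies.
The other pattern: stems whose last vowel is 'e' add -ori.
So dubisan → nodubisan.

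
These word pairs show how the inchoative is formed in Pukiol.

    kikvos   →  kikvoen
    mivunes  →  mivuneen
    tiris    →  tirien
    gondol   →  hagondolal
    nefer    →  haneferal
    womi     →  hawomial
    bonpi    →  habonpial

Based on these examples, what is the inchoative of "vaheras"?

vaheraen

kikvos and gondol both have last vowel 'o' yet inflect differently (kikvoen, hagondolal), so the last vowel is not what conditions the rule; the final letter is.
"vaheras" ends in -s. The stems ending in -s (kikvos → kikvoen, mivunes → mivuneen, tiris → tirien) drop the final letter and add -en.
The other pattern: stems ending in -i, -l or -r add ha- … -al around the stem.
So vaheras → vaheraen.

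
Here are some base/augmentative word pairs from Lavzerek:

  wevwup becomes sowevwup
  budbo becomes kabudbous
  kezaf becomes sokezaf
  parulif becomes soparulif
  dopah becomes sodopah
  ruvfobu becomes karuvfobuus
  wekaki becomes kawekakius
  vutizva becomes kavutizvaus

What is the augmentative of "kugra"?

kakugraus

kezaf and vutizva both have last vowel 'a' yet inflect differently (sokezaf, kavutizvaus), so the last vowel is not what conditions the rule; whether the stem ends in a vowel or a consonant is.
"kugra" ends in a vowel. The stems ending in a vowel (vutizva → kavutizvaus, ruvfobu → karuvfobuus, budbo → kabudbous) add ka- … -us around the stem.
So kugra → kakugraus.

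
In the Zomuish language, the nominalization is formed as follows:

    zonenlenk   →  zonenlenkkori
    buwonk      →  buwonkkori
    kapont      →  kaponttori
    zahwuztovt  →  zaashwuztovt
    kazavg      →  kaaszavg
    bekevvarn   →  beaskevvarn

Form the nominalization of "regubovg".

kapont and zahwuztovt both end in -t yet inflect differently (kaponttori, zaashwuztovt), so the final letter is not what conditions the rule; the second-to-last letter is.
"regubovg" has second-to-last letter 'v'. The stems whose second-to-last letter is 'v' (zahwuztovt → zaashwuztovt, kazavg → kaaszavg) insert -as- after the first vowel.
So regubovg → reasgubovg.

reasgubovg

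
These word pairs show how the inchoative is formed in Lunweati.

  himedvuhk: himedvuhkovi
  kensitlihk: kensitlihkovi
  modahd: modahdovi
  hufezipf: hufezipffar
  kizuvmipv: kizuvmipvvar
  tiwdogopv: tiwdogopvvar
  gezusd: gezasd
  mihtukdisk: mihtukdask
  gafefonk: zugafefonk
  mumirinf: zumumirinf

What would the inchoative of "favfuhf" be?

favfuhfovi

"favfuhf" has second-to-last letter 'h'. The stems whose second-to-last letter is 'h' (himedvuhk → himedvuhkovi, kensitlihk → kensitlihkovi, modahd → modahdovi) add -ovi.
So favfuhf → favfuhfovi.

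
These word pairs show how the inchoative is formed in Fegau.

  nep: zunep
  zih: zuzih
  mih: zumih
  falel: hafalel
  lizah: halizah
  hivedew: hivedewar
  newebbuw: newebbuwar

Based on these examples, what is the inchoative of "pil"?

zih and lizah both end in -h yet inflect differently (zuzih, halizah), so the final letter is not what conditions the rule; the number of vowels is.
"pil" has 1 vowel. The stems with 1 vowel (nep → zunep, zih → zuzih, mih → zumih) add the prefix zu-.
So pil → zupil.

zupil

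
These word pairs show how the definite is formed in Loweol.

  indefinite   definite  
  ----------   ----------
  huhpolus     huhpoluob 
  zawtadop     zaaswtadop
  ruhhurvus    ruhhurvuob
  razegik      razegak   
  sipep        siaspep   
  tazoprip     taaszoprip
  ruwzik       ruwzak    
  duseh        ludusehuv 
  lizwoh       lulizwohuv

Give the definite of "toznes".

razegik and tazoprip both have last vowel 'i' yet inflect differently (razegak, taaszoprip), so the last vowel is not what conditions the rule; the final letter is.
"toznes" ends in -s. The stems ending in -s (ruhhurvus → ruhhurvuob, huhpolus → huhpoluob) drop the final letter and add -ob.
So toznes → tozneob.

tozneob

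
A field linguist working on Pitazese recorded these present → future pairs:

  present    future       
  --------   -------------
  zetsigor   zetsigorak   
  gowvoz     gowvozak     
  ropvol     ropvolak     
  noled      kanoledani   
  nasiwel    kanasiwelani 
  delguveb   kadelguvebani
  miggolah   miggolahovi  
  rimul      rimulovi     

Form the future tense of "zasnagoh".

zasnagohak

"zasnagoh" has last vowel 'o'. The stems whose last vowel is 'o' (zetsigor → zetsigorak, gowvoz → gowvozak, ropvol → ropvolak) add -ak.
So zasnagoh → zasnagohak.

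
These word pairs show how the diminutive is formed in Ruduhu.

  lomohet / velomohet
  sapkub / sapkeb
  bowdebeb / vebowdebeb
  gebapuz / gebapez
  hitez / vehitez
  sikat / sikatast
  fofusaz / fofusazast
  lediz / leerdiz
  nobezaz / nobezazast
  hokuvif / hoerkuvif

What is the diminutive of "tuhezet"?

vetuhezet

"tuhezet" has last vowel 'e'. The stems whose last vowel is 'e' (bowdebeb → vebowdebeb, hitez → vehitez, lomohet → velomohet) add the prefix ve-.
So tuhezet → vetuhezet.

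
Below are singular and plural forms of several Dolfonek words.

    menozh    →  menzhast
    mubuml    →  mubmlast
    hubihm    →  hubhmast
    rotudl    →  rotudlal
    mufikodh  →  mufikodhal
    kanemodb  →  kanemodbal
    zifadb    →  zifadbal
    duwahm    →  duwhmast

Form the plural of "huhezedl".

mufikodh and menozh both end in -h yet inflect differently (mufikodhal, menzhast), so the final letter is not what conditions the rule; the second-to-last letter is.
"huhezedl" has second-to-last letter 'd'. The stems whose second-to-last letter is 'd' (mufikodh → mufikodhal, rotudl → rotudlal, zifadb → zifadbal) add -al.
The other pattern: stems whose second-to-last letter is 'h', 'm' or 'z' delete the last vowel and add -ast.
So huhezedl → huhezedlal.

huhezedlal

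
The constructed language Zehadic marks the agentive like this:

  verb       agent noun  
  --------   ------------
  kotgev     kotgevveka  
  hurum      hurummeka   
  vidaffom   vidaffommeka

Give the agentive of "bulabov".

bulabovveka

Every pair shown (kotgev → kotgevveka, hurum → hurummeka, vidaffom → vidaffommeka) follows the same rule: double the final consonant and add -eka.
So bulabov → bulabovveka.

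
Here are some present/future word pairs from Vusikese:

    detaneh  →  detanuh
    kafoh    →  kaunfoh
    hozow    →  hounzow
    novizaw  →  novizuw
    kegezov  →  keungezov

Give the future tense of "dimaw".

dimuw

kafoh and detaneh both end in -h yet inflect differently (kaunfoh, detanuh), so the final letter is not what conditions the rule; the last vowel is.
"dimaw" has last vowel 'a'. The one such stem in the data (novizaw → novizuw) changes the last vowel to 'u' (as does detaneh), so the same rule applies.
The other pattern: stems whose last vowel is 'o' insert -un- after the first vowel.
So dimaw → dimuw.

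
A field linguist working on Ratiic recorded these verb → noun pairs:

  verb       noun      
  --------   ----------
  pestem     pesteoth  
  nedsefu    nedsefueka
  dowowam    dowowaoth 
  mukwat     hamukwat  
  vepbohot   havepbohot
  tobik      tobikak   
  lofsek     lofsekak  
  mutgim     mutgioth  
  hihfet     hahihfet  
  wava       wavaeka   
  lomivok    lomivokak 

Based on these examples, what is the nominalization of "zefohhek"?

zefohhekak

lofsek and pestem both have last vowel 'e' yet inflect differently (lofsekak, pesteoth), so the last vowel is not what conditions the rule; the final letter is.
"zefohhek" ends in -k. The stems ending in -k (lomivok → lomivokak, lofsek → lofsekak, tobik → tobikak) add -ak.
So zefohhek → zefohhekak.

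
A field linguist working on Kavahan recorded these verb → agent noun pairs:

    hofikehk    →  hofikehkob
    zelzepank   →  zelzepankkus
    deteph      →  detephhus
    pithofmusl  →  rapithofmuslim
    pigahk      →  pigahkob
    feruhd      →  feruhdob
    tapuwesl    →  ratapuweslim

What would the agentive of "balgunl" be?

balgunllus

hofikehk and zelzepank both end in -k yet inflect differently (hofikehkob, zelzepankkus), so the final letter is not what conditions the rule; the second-to-last letter is.
"balgunl" has second-to-last letter 'n'. The one such stem in the data (zelzepank → zelzepankkus) doubles the final consonant and adds -us (as does deteph), so the same rule applies.
So balgunl → balgunllus.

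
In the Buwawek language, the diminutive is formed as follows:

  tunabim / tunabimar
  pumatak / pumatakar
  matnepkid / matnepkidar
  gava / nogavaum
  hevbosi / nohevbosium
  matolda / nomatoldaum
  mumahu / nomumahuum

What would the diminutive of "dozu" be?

nodozuum

pumatak and gava both have last vowel 'a' yet inflect differently (pumatakar, nogavaum), so the last vowel is not what conditions the rule; whether the stem ends in a vowel or a consonant is.
"dozu" ends in a vowel. The stems ending in a vowel (gava → nogavaum, hevbosi → nohevbosium, matolda → nomatoldaum) add no- … -um around the stem.
So dozu → nodozuum.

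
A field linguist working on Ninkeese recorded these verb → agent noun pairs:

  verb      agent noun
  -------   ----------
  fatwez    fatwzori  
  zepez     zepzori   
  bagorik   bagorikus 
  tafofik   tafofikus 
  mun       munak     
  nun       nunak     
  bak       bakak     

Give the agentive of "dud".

bak and tafofik both end in -k yet inflect differently (bakak, tafofikus), so the final letter is not what conditions the rule; the number of vowels is.
"dud" has 1 vowel. The stems with 1 vowel (bak → bakak, nun → nunak, mun → munak) add -ak.
So dud → dudak.

dudak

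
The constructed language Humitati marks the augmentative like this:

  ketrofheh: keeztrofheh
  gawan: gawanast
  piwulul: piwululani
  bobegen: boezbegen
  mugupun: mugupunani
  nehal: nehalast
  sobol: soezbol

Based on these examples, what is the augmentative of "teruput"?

teruputani

gawan and mugupun both end in -n yet inflect differently (gawanast, mugupunani), so the final letter is not what conditions the rule; the last vowel is.
"teruput" has last vowel 'u'. The stems whose last vowel is 'u' (mugupun → mugupunani, piwulul → piwululani) add -ani.
So teruput → teruputani.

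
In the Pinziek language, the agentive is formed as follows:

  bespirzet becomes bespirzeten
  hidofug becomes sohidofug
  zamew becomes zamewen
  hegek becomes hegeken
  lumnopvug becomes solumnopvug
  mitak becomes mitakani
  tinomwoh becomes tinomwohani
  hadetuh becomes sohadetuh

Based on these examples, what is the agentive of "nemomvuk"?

sonemomvuk

mitak and hegek both end in -k yet inflect differently (mitakani, hegeken), so the final letter is not what conditions the rule; the last vowel is.
"nemomvuk" has last vowel 'u'. The stems whose last vowel is 'u' (hidofug → sohidofug, hadetuh → sohadetuh, lumnopvug → solumnopvug) add the prefix so-.
The other patterns: stems whose last vowel is 'a' or 'o' add -ani; stems whose last vowel is 'e' add -en.
So nemomvuk → sonemomvuk.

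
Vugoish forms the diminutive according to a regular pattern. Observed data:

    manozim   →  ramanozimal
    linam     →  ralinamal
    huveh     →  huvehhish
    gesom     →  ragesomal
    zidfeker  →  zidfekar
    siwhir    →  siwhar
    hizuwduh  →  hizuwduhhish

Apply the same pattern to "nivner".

zidfeker and huveh both have last vowel 'e' yet inflect differently (zidfekar, huvehhish), so the last vowel is not what conditions the rule; the final letter is.
"nivner" ends in -r. The stems ending in -r (siwhir → siwhar, zidfeker → zidfekar) change the last vowel to 'a'.
So nivner → nivnar.

nivnar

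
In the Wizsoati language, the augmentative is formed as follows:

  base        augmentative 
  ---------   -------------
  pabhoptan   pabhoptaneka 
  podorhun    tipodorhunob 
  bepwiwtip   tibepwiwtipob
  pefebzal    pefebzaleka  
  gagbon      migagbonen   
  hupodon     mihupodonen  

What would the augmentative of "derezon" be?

miderezonen

"derezon" has last vowel 'o'. The stems whose last vowel is 'o' (gagbon → migagbonen, hupodon → mihupodonen) add mi- … -en around the stem.
The other patterns: stems whose last vowel is 'a' add -eka; stems whose last vowel is 'i' or 'u' add ti- … -ob around the stem.
So derezon → miderezonen.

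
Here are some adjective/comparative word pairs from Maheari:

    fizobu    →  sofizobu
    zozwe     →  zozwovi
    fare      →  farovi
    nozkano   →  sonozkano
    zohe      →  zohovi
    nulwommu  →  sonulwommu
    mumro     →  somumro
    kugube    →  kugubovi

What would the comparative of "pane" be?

panovi

"pane" ends in -e. The stems ending in -e (zohe → zohovi, zozwe → zozwovi, kugube → kugubovi) drop the final letter and add -ovi.
So pane → panovi.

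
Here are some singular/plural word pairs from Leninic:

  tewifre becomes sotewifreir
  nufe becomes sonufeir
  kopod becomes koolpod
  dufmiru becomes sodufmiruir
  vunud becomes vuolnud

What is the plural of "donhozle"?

sodonhozleir

dufmiru and vunud both have last vowel 'u' yet inflect differently (sodufmiruir, vuolnud), so the last vowel is not what conditions the rule; whether the stem ends in a vowel or a consonant is.
"donhozle" ends in a vowel. The stems ending in a vowel (tewifre → sotewifreir, dufmiru → sodufmiruir, nufe → sonufeir) add so- … -ir around the stem.
The other pattern: stems ending in a consonant insert -ol- after the first vowel.
So donhozle → sodonhozleir.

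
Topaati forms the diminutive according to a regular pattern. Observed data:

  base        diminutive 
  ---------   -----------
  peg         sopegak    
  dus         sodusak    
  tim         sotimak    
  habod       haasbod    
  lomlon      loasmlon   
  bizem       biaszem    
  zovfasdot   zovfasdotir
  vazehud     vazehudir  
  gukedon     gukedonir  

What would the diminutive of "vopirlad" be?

tim and bizem both end in -m yet inflect differently (sotimak, biaszem), so the final letter is not what conditions the rule; the number of vowels is.
"vopirlad" has 3 vowels. The stems with 3 vowels (zovfasdot → zovfasdotir, vazehud → vazehudir, gukedon → gukedonir) add -ir.
The other patterns: stems with 1 vowel add so- … -ak around the stem; stems with 2 vowels insert -as- after the first vowel.
So vopirlad → vopirladir.

vopirladir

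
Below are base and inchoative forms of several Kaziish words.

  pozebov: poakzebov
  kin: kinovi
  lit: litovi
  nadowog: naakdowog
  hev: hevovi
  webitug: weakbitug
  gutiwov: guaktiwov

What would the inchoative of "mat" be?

matovi

hev and pozebov both end in -v yet inflect differently (hevovi, poakzebov), so the final letter is not what conditions the rule; the number of vowels is.
"mat" has 1 vowel. The stems with 1 vowel (kin → kinovi, hev → hevovi, lit → litovi) add -ovi.
The other pattern: stems with 3 vowels insert -ak- after the first vowel.
So mat → matovi.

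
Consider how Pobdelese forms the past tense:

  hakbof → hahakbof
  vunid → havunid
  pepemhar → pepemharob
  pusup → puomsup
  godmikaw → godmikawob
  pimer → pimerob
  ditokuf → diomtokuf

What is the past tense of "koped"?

ditokuf and hakbof both end in -f yet inflect differently (diomtokuf, hahakbof), so the final letter is not what conditions the rule; the last vowel is.
"koped" has last vowel 'e'. The one such stem in the data (pimer → pimerob) adds -ob, so the same rule applies.
So koped → kopedob.

kopedob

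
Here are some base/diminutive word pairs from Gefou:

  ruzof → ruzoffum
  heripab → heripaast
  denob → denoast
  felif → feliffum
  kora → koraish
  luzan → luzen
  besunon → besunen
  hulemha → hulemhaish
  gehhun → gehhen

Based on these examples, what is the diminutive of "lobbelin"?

lobbelen

besunon and denob both have last vowel 'o' yet inflect differently (besunen, denoast), so the last vowel is not what conditions the rule; the final letter is.
"lobbelin" ends in -n. The stems ending in -n (gehhun → gehhen, luzan → luzen, besunon → besunen) change the last vowel to 'e'.
So lobbelin → lobbelen.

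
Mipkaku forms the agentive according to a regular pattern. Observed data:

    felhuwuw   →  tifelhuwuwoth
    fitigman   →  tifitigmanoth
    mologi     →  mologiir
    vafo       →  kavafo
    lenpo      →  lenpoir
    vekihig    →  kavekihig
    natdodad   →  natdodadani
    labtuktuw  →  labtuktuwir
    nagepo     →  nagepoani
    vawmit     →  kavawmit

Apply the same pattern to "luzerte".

vafo and lenpo both end in -o yet inflect differently (kavafo, lenpoir), so the final letter is not what conditions the rule; the first letter is.
"luzerte" begins with l-. The stems beginning with l- (labtuktuw → labtuktuwir, lenpo → lenpoir) add -ir.
The other patterns: stems beginning with v- add the prefix ka-; stems beginning with f- add ti- … -oth around the stem; stems beginning with n- add -ani.
So luzerte → luzerteir.

luzerteir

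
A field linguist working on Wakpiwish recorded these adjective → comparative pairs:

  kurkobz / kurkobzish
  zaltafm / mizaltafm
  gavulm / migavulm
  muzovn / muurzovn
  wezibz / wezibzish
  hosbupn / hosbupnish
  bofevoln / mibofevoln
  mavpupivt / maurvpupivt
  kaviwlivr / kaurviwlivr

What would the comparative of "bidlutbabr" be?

bofevoln and muzovn both end in -n yet inflect differently (mibofevoln, muurzovn), so the final letter is not what conditions the rule; the second-to-last letter is.
"bidlutbabr" has second-to-last letter 'b'. The stems whose second-to-last letter is 'b' (kurkobz → kurkobzish, wezibz → wezibzish) add -ish.
The other patterns: stems whose second-to-last letter is 'f' or 'l' add the prefix mi-; stems whose second-to-last letter is 'v' insert -ur- after the first vowel.
So bidlutbabr → bidlutbabrish.

bidlutbabrish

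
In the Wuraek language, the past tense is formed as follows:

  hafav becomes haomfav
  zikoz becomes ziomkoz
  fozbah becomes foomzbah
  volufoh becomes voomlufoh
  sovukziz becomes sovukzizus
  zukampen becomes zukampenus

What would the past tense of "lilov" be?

"lilov" has last vowel 'o'. The stems whose last vowel is 'o' (zikoz → ziomkoz, volufoh → voomlufoh) insert -om- after the first vowel.
So lilov → liomlov.

liomlov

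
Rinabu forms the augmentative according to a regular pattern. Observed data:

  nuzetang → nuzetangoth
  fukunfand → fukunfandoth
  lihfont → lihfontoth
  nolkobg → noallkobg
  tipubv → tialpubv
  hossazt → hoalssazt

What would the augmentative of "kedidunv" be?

kedidunvoth

nuzetang and nolkobg both end in -g yet inflect differently (nuzetangoth, noallkobg), so the final letter is not what conditions the rule; the second-to-last letter is.
"kedidunv" has second-to-last letter 'n'. The stems whose second-to-last letter is 'n' (nuzetang → nuzetangoth, fukunfand → fukunfandoth, lihfont → lihfontoth) add -oth.
The other pattern: stems whose second-to-last letter is 'b' or 'z' insert -al- after the first vowel.
So kedidunv → kedidunvoth.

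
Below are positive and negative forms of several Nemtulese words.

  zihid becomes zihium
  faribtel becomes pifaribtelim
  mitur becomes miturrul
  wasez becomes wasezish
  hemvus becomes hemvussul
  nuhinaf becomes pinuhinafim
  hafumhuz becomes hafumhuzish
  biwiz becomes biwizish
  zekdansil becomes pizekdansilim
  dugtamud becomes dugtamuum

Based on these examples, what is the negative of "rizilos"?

rizilossul

hafumhuz and dugtamud both have last vowel 'u' yet inflect differently (hafumhuzish, dugtamuum), so the last vowel is not what conditions the rule; the final letter is.
"rizilos" ends in -s. The one such stem in the data (hemvus → hemvussul) doubles the final consonant and adds -ul (as does mitur), so the same rule applies.
So rizilos → rizilossul.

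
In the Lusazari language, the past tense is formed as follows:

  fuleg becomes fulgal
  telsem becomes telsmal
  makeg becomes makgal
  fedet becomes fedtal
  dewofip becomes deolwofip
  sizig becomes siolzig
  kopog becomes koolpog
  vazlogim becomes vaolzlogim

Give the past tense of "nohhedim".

noolhhedim

fuleg and sizig both end in -g yet inflect differently (fulgal, siolzig), so the final letter is not what conditions the rule; the last vowel is.
"nohhedim" has last vowel 'i'. The stems whose last vowel is 'i' (dewofip → deolwofip, sizig → siolzig, vazlogim → vaolzlogim) insert -ol- after the first vowel.
The other pattern: stems whose last vowel is 'e' delete the last vowel and add -al.
So nohhedim → noolhhedim.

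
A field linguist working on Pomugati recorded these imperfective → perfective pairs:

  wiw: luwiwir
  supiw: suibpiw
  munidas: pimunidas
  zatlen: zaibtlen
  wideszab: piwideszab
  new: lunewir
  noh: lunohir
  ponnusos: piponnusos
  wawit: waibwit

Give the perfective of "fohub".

wiw and supiw both end in -w yet inflect differently (luwiwir, suibpiw), so the final letter is not what conditions the rule; the number of vowels is.
"fohub" has 2 vowels. The stems with 2 vowels (zatlen → zaibtlen, supiw → suibpiw, wawit → waibwit) insert -ib- after the first vowel.
So fohub → foibhub.

foibhub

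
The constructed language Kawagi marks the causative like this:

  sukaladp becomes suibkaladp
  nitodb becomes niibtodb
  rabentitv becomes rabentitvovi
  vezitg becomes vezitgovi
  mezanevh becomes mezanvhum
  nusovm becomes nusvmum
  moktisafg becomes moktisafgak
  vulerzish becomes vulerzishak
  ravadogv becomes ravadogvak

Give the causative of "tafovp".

"tafovp" has second-to-last letter 'v'. The stems whose second-to-last letter is 'v' (mezanevh → mezanvhum, nusovm → nusvmum) delete the last vowel and add -um.
The other patterns: stems whose second-to-last letter is 'd' insert -ib- after the first vowel; stems whose second-to-last letter is 't' add -ovi; stems whose second-to-last letter is 'f', 'g' or 's' add -ak.
So tafovp → tafvpum.

tafvpum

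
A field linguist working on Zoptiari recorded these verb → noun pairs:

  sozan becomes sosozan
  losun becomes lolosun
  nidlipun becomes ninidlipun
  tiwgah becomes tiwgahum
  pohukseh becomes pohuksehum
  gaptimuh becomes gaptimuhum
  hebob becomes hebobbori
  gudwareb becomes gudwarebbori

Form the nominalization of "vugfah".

vugfahum

sozan and tiwgah both have last vowel 'a' yet inflect differently (sosozan, tiwgahum), so the last vowel is not what conditions the rule; the final letter is.
"vugfah" ends in -h. The stems ending in -h (tiwgah → tiwgahum, pohukseh → pohuksehum, gaptimuh → gaptimuhum) add -um.
The other patterns: stems ending in -n repeat the first consonant+vowel as a prefix; stems ending in -b double the final consonant and add -ori.
So vugfah → vugfahum.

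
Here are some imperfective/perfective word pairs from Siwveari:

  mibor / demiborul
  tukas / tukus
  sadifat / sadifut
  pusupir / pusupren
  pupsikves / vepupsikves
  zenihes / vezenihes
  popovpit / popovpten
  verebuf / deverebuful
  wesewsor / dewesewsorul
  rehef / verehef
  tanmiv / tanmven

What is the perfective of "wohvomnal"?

pusupir and mibor both end in -r yet inflect differently (pusupren, demiborul), so the final letter is not what conditions the rule; the last vowel is.
"wohvomnal" has last vowel 'a'. The stems whose last vowel is 'a' (sadifat → sadifut, tukas → tukus) change the last vowel to 'u'.
So wohvomnal → wohvomnul.

wohvomnul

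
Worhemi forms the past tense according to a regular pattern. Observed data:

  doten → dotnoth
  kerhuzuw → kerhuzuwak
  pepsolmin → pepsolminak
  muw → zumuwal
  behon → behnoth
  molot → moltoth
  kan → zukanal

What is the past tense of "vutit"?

vuttoth

kan and behon both end in -n yet inflect differently (zukanal, behnoth), so the final letter is not what conditions the rule; the number of vowels is.
"vutit" has 2 vowels. The stems with 2 vowels (behon → behnoth, doten → dotnoth, molot → moltoth) delete the last vowel and add -oth.
The other patterns: stems with 1 vowel add zu- … -al around the stem; stems with 3 vowels add -ak.
So vutit → vuttoth.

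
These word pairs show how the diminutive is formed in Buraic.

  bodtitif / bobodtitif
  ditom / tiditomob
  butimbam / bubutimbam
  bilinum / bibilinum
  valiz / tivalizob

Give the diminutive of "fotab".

tifotabob

"fotab" has 2 vowels. The stems with 2 vowels (ditom → tiditomob, valiz → tivalizob) add ti- … -ob around the stem.
The other pattern: stems with 3 vowels repeat the first consonant+vowel as a prefix.
So fotab → tifotabob.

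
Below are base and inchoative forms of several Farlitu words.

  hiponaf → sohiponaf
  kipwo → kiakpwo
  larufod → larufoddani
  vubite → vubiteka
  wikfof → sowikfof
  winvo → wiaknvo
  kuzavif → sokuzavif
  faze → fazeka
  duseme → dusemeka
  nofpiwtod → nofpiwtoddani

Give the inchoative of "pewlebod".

pewleboddani

"pewlebod" ends in -d. The stems ending in -d (nofpiwtod → nofpiwtoddani, larufod → larufoddani) double the final consonant and add -ani.
So pewlebod → pewleboddani.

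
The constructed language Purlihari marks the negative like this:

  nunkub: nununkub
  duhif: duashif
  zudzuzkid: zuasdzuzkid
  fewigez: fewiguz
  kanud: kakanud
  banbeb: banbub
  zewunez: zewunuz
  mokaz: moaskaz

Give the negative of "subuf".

"subuf" has last vowel 'u'. The stems whose last vowel is 'u' (nunkub → nununkub, kanud → kakanud) repeat the first consonant+vowel as a prefix.
The other patterns: stems whose last vowel is 'e' change the last vowel to 'u'; stems whose last vowel is 'a' or 'i' insert -as- after the first vowel.
So subuf → susubuf.

susubuf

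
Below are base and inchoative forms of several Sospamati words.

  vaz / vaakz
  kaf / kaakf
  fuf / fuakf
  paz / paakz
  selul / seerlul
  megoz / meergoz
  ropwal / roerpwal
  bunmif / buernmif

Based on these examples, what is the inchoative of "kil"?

vaz and megoz both end in -z yet inflect differently (vaakz, meergoz), so the final letter is not what conditions the rule; the number of vowels is.
"kil" has 1 vowel. The stems with 1 vowel (vaz → vaakz, kaf → kaakf, fuf → fuakf) insert -ak- after the first vowel.
So kil → kiakl.

kiakl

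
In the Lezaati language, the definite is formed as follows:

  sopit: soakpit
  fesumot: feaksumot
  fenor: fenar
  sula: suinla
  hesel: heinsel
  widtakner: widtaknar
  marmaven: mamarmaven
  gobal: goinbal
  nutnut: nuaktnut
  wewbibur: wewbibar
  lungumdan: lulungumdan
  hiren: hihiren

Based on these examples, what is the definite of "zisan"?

widtakner and hiren both have last vowel 'e' yet inflect differently (widtaknar, hihiren), so the last vowel is not what conditions the rule; the final letter is.
"zisan" ends in -n. The stems ending in -n (hiren → hihiren, lungumdan → lulungumdan, marmaven → mamarmaven) repeat the first consonant+vowel as a prefix.
So zisan → zizisan.

zizisan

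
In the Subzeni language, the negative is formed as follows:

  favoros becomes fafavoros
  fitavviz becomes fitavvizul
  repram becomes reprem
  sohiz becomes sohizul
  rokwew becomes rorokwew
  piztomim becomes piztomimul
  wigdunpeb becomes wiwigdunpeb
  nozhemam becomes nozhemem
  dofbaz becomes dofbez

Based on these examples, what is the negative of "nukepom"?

nunukepom

dofbaz and fitavviz both end in -z yet inflect differently (dofbez, fitavvizul), so the final letter is not what conditions the rule; the last vowel is.
"nukepom" has last vowel 'o'. The one such stem in the data (favoros → fafavoros) repeats the first consonant+vowel as a prefix (as do rokwew, wigdunpeb), so the same rule applies.
The other patterns: stems whose last vowel is 'a' change the last vowel to 'e'; stems whose last vowel is 'i' add -ul.
So nukepom → nunukepom.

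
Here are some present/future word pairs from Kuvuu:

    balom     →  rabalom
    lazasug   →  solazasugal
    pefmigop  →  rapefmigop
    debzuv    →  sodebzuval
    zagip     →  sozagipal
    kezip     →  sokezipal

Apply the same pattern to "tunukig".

sotunukigal

pefmigop and zagip both end in -p yet inflect differently (rapefmigop, sozagipal), so the final letter is not what conditions the rule; the last vowel is.
"tunukig" has last vowel 'i'. The stems whose last vowel is 'i' (zagip → sozagipal, kezip → sokezipal) add so- … -al around the stem.
The other pattern: stems whose last vowel is 'o' add the prefix ra-.
So tunukig → sotunukigal.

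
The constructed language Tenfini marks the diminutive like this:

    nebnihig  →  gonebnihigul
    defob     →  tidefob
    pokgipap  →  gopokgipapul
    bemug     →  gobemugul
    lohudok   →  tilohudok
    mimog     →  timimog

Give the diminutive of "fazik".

mimog and bemug both end in -g yet inflect differently (timimog, gobemugul), so the final letter is not what conditions the rule; the last vowel is.
"fazik" has last vowel 'i'. The one such stem in the data (nebnihig → gonebnihigul) adds go- … -ul around the stem, so the same rule applies.
The other pattern: stems whose last vowel is 'o' add the prefix ti-.
So fazik → gofazikul.

gofazikul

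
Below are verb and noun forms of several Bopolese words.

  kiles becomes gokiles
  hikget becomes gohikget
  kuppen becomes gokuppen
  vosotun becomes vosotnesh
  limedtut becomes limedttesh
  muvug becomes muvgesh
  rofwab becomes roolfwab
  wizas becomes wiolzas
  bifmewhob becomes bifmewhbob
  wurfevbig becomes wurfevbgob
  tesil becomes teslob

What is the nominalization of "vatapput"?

vatapptesh

kuppen and vosotun both end in -n yet inflect differently (gokuppen, vosotnesh), so the final letter is not what conditions the rule; the last vowel is.
"vatapput" has last vowel 'u'. The stems whose last vowel is 'u' (vosotun → vosotnesh, limedtut → limedttesh, muvug → muvgesh) delete the last vowel and add -esh.
The other patterns: stems whose last vowel is 'e' add the prefix go-; stems whose last vowel is 'a' insert -ol- after the first vowel; stems whose last vowel is 'i' or 'o' delete the last vowel and add -ob.
So vatapput → vatapptesh.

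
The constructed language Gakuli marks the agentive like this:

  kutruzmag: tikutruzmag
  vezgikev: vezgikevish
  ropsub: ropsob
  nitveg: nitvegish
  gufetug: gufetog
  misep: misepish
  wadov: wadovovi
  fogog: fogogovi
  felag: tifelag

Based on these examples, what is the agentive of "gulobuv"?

nitveg and gufetug both end in -g yet inflect differently (nitvegish, gufetog), so the final letter is not what conditions the rule; the last vowel is.
"gulobuv" has last vowel 'u'. The stems whose last vowel is 'u' (gufetug → gufetog, ropsub → ropsob) change the last vowel to 'o'.
The other patterns: stems whose last vowel is 'e' add -ish; stems whose last vowel is 'o' add -ovi; stems whose last vowel is 'a' add the prefix ti-.
So gulobuv → gulobov.

gulobov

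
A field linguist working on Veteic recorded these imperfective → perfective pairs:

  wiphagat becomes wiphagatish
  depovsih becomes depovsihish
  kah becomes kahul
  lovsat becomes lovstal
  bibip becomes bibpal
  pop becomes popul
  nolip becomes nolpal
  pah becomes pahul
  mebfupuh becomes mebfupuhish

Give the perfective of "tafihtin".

pop and bibip both end in -p yet inflect differently (popul, bibpal), so the final letter is not what conditions the rule; the number of vowels is.
"tafihtin" has 3 vowels. The stems with 3 vowels (depovsih → depovsihish, wiphagat → wiphagatish, mebfupuh → mebfupuhish) add -ish.
So tafihtin → tafihtinish.

tafihtinish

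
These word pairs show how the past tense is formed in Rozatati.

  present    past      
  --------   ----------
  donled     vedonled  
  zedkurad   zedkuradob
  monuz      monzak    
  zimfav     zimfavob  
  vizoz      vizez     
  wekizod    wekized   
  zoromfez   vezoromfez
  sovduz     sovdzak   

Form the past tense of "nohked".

zedkurad and donled both end in -d yet inflect differently (zedkuradob, vedonled), so the final letter is not what conditions the rule; the last vowel is.
"nohked" has last vowel 'e'. The stems whose last vowel is 'e' (zoromfez → vezoromfez, donled → vedonled) add the prefix ve-.
The other patterns: stems whose last vowel is 'a' add -ob; stems whose last vowel is 'u' delete the last vowel and add -ak; stems whose last vowel is 'o' change the last vowel to 'e'.
So nohked → venohked.

venohked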